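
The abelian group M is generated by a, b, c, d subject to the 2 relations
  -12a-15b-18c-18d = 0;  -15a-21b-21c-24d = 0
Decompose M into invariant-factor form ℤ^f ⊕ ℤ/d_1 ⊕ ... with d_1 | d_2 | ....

Answer: M ≅ ℤ^2 ⊕ ℤ/3 ⊕ ℤ/3

Derivation:
rank_ℚ(R)=2; free=4−2=2
SNF(R) diag = [3, 3] → torsion [3, 3]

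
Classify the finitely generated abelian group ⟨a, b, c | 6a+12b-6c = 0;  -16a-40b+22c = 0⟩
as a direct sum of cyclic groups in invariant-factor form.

rank_ℚ(R)=2; free=3−2=1
SNF(R) diag = [2, 6] → torsion [2, 6]

Answer: M ≅ ℤ^1 ⊕ ℤ/2 ⊕ ℤ/6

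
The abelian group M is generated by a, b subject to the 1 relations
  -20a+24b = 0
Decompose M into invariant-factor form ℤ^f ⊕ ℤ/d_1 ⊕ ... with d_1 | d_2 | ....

rank_ℚ(R)=1; free=2−1=1
SNF(R) diag = [4] → torsion [4]

Answer: M ≅ ℤ^1 ⊕ ℤ/4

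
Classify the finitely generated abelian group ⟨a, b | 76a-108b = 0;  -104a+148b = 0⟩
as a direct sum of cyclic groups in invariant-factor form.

Answer: M ≅ ℤ/4 ⊕ ℤ/4

Derivation:
rank_ℚ(R)=2; free=2−2=0
SNF(R) diag = [4, 4] → torsion [4, 4]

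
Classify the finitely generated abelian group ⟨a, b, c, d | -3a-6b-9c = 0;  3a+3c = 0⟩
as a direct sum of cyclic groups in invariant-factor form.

rank_ℚ(R)=2; free=4−2=2
SNF(R) diag = [3, 6] → torsion [3, 6]

Answer: M ≅ ℤ^2 ⊕ ℤ/3 ⊕ ℤ/6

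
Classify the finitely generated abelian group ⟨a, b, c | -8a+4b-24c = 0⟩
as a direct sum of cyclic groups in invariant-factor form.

rank_ℚ(R)=1; free=3−1=2
SNF(R) diag = [4] → torsion [4]

Answer: M ≅ ℤ^2 ⊕ ℤ/4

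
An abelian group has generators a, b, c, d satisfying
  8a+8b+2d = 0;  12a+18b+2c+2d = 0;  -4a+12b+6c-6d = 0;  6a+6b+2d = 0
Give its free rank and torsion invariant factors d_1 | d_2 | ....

Answer: M ≅ ℤ/2 ⊕ ℤ/2 ⊕ ℤ/2 ⊕ ℤ/2

Derivation:
rank_ℚ(R)=4; free=4−4=0
SNF(R) diag = [2, 2, 2, 2] → torsion [2, 2, 2, 2]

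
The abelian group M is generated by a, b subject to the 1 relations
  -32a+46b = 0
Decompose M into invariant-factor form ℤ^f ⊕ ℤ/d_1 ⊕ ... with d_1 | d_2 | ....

Answer: M ≅ ℤ^1 ⊕ ℤ/2

Derivation:
rank_ℚ(R)=1; free=2−1=1
SNF(R) diag = [2] → torsion [2]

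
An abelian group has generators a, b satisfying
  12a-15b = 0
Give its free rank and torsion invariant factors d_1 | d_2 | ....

Answer: M ≅ ℤ^1 ⊕ ℤ/3

Derivation:
rank_ℚ(R)=1; free=2−1=1
SNF(R) diag = [3] → torsion [3]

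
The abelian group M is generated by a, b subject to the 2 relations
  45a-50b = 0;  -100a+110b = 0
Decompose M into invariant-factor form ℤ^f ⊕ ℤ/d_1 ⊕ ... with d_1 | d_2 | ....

Answer: M ≅ ℤ/5 ⊕ ℤ/10

Derivation:
rank_ℚ(R)=2; free=2−2=0
SNF(R) diag = [5, 10] → torsion [5, 10]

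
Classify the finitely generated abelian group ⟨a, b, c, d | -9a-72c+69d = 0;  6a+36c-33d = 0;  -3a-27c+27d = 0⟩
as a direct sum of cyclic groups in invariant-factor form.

Answer: M ≅ ℤ^1 ⊕ ℤ/3 ⊕ ℤ/3 ⊕ ℤ/9

Derivation:
rank_ℚ(R)=3; free=4−3=1
SNF(R) diag = [3, 3, 9] → torsion [3, 3, 9]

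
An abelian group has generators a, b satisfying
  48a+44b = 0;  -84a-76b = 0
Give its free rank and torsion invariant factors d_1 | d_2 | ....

rank_ℚ(R)=2; free=2−2=0
SNF(R) diag = [4, 12] → torsion [4, 12]

Answer: M ≅ ℤ/4 ⊕ ℤ/12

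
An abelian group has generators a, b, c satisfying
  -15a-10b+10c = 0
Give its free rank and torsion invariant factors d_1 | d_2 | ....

rank_ℚ(R)=1; free=3−1=2
SNF(R) diag = [5] → torsion [5]

Answer: M ≅ ℤ^2 ⊕ ℤ/5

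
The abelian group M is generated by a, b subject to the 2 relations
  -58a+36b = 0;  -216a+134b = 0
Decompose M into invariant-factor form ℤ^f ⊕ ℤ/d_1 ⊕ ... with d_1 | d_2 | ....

Answer: M ≅ ℤ/2 ⊕ ℤ/2

Derivation:
rank_ℚ(R)=2; free=2−2=0
SNF(R) diag = [2, 2] → torsion [2, 2]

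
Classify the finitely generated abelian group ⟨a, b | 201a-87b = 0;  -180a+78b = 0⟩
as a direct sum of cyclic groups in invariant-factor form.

rank_ℚ(R)=2; free=2−2=0
SNF(R) diag = [3, 6] → torsion [3, 6]

Answer: M ≅ ℤ/3 ⊕ ℤ/6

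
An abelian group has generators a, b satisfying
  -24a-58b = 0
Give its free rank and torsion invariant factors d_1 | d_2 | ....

rank_ℚ(R)=1; free=2−1=1
SNF(R) diag = [2] → torsion [2]

Answer: M ≅ ℤ^1 ⊕ ℤ/2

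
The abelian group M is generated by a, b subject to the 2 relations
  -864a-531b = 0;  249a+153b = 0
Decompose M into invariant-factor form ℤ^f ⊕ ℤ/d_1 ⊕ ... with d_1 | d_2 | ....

rank_ℚ(R)=2; free=2−2=0
SNF(R) diag = [3, 9] → torsion [3, 9]

Answer: M ≅ ℤ/3 ⊕ ℤ/9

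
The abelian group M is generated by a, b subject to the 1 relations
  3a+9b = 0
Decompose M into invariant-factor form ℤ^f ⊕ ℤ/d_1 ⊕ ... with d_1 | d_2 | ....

rank_ℚ(R)=1; free=2−1=1
SNF(R) diag = [3] → torsion [3]

Answer: M ≅ ℤ^1 ⊕ ℤ/3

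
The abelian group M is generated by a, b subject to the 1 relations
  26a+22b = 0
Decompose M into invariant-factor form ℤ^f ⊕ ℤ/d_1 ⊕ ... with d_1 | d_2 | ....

Answer: M ≅ ℤ^1 ⊕ ℤ/2

Derivation:
rank_ℚ(R)=1; free=2−1=1
SNF(R) diag = [2] → torsion [2]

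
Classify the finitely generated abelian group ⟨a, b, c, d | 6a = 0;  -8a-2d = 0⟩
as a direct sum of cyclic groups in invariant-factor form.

Answer: M ≅ ℤ^2 ⊕ ℤ/2 ⊕ ℤ/6

Derivation:
rank_ℚ(R)=2; free=4−2=2
SNF(R) diag = [2, 6] → torsion [2, 6]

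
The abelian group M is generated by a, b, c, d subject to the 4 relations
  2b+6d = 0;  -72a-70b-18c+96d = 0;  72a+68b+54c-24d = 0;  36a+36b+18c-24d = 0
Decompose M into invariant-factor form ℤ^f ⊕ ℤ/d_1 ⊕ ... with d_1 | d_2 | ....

Answer: M ≅ ℤ/2 ⊕ ℤ/6 ⊕ ℤ/18 ⊕ ℤ/36

Derivation:
rank_ℚ(R)=4; free=4−4=0
SNF(R) diag = [2, 6, 18, 36] → torsion [2, 6, 18, 36]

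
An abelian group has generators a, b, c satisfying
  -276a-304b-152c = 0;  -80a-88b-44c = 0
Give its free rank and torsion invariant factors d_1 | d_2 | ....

rank_ℚ(R)=2; free=3−2=1
SNF(R) diag = [4, 4] → torsion [4, 4]

Answer: M ≅ ℤ^1 ⊕ ℤ/4 ⊕ ℤ/4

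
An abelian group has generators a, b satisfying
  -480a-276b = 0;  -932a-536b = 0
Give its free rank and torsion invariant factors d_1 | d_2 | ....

Answer: M ≅ ℤ/4 ⊕ ℤ/12

Derivation:
rank_ℚ(R)=2; free=2−2=0
SNF(R) diag = [4, 12] → torsion [4, 12]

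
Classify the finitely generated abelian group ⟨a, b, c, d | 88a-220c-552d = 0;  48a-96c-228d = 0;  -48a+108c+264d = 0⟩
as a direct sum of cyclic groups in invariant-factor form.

rank_ℚ(R)=3; free=4−3=1
SNF(R) diag = [4, 12, 24] → torsion [4, 12, 24]

Answer: M ≅ ℤ^1 ⊕ ℤ/4 ⊕ ℤ/12 ⊕ ℤ/24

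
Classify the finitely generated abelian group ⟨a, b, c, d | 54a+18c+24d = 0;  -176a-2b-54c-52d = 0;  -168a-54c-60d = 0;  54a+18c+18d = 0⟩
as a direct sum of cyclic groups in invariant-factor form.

Answer: M ≅ ℤ/2 ⊕ ℤ/6 ⊕ ℤ/6 ⊕ ℤ/18

Derivation:
rank_ℚ(R)=4; free=4−4=0
SNF(R) diag = [2, 6, 6, 18] → torsion [2, 6, 6, 18]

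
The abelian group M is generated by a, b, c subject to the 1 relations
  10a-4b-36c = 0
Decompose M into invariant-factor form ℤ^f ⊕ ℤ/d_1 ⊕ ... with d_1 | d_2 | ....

Answer: M ≅ ℤ^2 ⊕ ℤ/2

Derivation:
rank_ℚ(R)=1; free=3−1=2
SNF(R) diag = [2] → torsion [2]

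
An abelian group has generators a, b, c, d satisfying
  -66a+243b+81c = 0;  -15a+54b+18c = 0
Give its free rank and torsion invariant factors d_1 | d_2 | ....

rank_ℚ(R)=2; free=4−2=2
SNF(R) diag = [3, 9] → torsion [3, 9]

Answer: M ≅ ℤ^2 ⊕ ℤ/3 ⊕ ℤ/9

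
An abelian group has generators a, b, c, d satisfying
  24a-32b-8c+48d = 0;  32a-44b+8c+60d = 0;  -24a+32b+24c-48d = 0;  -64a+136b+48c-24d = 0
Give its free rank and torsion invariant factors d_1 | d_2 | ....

Answer: M ≅ ℤ/4 ⊕ ℤ/8 ⊕ ℤ/16 ⊕ ℤ/48

Derivation:
rank_ℚ(R)=4; free=4−4=0
SNF(R) diag = [4, 8, 16, 48] → torsion [4, 8, 16, 48]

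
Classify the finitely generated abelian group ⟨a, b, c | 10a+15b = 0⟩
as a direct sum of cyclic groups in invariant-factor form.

rank_ℚ(R)=1; free=3−1=2
SNF(R) diag = [5] → torsion [5]

Answer: M ≅ ℤ^2 ⊕ ℤ/5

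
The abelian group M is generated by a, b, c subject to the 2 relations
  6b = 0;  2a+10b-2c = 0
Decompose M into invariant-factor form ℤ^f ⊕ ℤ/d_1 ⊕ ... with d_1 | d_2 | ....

Answer: M ≅ ℤ^1 ⊕ ℤ/2 ⊕ ℤ/6

Derivation:
rank_ℚ(R)=2; free=3−2=1
SNF(R) diag = [2, 6] → torsion [2, 6]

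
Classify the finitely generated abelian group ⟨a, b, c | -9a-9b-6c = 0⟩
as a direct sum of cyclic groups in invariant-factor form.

Answer: M ≅ ℤ^2 ⊕ ℤ/3

Derivation:
rank_ℚ(R)=1; free=3−1=2
SNF(R) diag = [3] → torsion [3]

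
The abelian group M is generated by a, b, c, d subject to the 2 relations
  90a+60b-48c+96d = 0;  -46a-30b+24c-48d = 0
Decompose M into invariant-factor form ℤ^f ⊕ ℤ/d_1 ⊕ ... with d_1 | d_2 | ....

Answer: M ≅ ℤ^2 ⊕ ℤ/2 ⊕ ℤ/6

Derivation:
rank_ℚ(R)=2; free=4−2=2
SNF(R) diag = [2, 6] → torsion [2, 6]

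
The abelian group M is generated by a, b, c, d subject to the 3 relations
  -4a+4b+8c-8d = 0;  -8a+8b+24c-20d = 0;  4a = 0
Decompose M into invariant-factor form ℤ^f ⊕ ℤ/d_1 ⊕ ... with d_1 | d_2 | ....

Answer: M ≅ ℤ^1 ⊕ ℤ/4 ⊕ ℤ/4 ⊕ ℤ/4

Derivation:
rank_ℚ(R)=3; free=4−3=1
SNF(R) diag = [4, 4, 4] → torsion [4, 4, 4]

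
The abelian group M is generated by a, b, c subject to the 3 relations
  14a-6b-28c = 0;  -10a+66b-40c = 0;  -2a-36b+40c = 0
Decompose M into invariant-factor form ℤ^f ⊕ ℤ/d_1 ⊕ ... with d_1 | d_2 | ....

Answer: M ≅ ℤ/2 ⊕ ℤ/6 ⊕ ℤ/12

Derivation:
rank_ℚ(R)=3; free=3−3=0
SNF(R) diag = [2, 6, 12] → torsion [2, 6, 12]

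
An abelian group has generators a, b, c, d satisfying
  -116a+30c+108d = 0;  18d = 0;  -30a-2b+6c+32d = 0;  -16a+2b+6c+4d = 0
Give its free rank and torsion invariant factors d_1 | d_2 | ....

rank_ℚ(R)=4; free=4−4=0
SNF(R) diag = [2, 2, 6, 18] → torsion [2, 2, 6, 18]

Answer: M ≅ ℤ/2 ⊕ ℤ/2 ⊕ ℤ/6 ⊕ ℤ/18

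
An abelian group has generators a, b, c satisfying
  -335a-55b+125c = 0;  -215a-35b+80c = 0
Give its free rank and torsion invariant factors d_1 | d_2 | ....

Answer: M ≅ ℤ^1 ⊕ ℤ/5 ⊕ ℤ/5

Derivation:
rank_ℚ(R)=2; free=3−2=1
SNF(R) diag = [5, 5] → torsion [5, 5]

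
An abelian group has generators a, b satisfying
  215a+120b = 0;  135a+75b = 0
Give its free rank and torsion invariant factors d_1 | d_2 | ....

rank_ℚ(R)=2; free=2−2=0
SNF(R) diag = [5, 15] → torsion [5, 15]

Answer: M ≅ ℤ/5 ⊕ ℤ/15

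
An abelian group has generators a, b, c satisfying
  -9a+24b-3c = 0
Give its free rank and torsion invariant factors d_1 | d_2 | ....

rank_ℚ(R)=1; free=3−1=2
SNF(R) diag = [3] → torsion [3]

Answer: M ≅ ℤ^2 ⊕ ℤ/3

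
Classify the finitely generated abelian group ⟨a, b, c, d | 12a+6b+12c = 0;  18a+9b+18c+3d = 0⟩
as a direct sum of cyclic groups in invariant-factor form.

Answer: M ≅ ℤ^2 ⊕ ℤ/3 ⊕ ℤ/6

Derivation:
rank_ℚ(R)=2; free=4−2=2
SNF(R) diag = [3, 6] → torsion [3, 6]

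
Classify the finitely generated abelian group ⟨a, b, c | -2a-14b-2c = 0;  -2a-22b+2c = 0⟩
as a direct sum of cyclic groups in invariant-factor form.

Answer: M ≅ ℤ^1 ⊕ ℤ/2 ⊕ ℤ/4

Derivation:
rank_ℚ(R)=2; free=3−2=1
SNF(R) diag = [2, 4] → torsion [2, 4]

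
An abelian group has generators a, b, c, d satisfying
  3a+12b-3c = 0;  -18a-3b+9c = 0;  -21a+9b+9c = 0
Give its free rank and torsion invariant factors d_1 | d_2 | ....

Answer: M ≅ ℤ^1 ⊕ ℤ/3 ⊕ ℤ/3 ⊕ ℤ/3

Derivation:
rank_ℚ(R)=3; free=4−3=1
SNF(R) diag = [3, 3, 3] → torsion [3, 3, 3]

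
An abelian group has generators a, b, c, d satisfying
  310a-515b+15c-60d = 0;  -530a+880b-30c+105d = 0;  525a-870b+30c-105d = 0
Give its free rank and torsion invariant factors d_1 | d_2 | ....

rank_ℚ(R)=3; free=4−3=1
SNF(R) diag = [5, 15, 15] → torsion [5, 15, 15]

Answer: M ≅ ℤ^1 ⊕ ℤ/5 ⊕ ℤ/15 ⊕ ℤ/15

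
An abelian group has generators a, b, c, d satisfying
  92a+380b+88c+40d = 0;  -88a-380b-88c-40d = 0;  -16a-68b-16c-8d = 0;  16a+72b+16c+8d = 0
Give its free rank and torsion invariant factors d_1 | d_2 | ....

Answer: M ≅ ℤ/4 ⊕ ℤ/4 ⊕ ℤ/8 ⊕ ℤ/8

Derivation:
rank_ℚ(R)=4; free=4−4=0
SNF(R) diag = [4, 4, 8, 8] → torsion [4, 4, 8, 8]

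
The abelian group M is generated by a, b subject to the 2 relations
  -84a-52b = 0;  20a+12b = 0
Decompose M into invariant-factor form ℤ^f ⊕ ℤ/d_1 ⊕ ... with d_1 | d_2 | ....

Answer: M ≅ ℤ/4 ⊕ ℤ/8

Derivation:
rank_ℚ(R)=2; free=2−2=0
SNF(R) diag = [4, 8] → torsion [4, 8]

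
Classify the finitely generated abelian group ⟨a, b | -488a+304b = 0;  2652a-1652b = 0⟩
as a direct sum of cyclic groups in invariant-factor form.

rank_ℚ(R)=2; free=2−2=0
SNF(R) diag = [4, 8] → torsion [4, 8]

Answer: M ≅ ℤ/4 ⊕ ℤ/8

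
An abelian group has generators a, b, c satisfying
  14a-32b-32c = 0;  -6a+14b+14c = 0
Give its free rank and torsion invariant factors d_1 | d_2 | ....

rank_ℚ(R)=2; free=3−2=1
SNF(R) diag = [2, 2] → torsion [2, 2]

Answer: M ≅ ℤ^1 ⊕ ℤ/2 ⊕ ℤ/2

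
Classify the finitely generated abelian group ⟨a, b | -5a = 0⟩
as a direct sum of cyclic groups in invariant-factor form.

Answer: M ≅ ℤ^1 ⊕ ℤ/5

Derivation:
rank_ℚ(R)=1; free=2−1=1
SNF(R) diag = [5] → torsion [5]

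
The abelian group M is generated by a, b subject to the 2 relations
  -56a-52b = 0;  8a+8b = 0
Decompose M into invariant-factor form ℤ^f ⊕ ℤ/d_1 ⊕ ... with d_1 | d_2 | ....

Answer: M ≅ ℤ/4 ⊕ ℤ/8

Derivation:
rank_ℚ(R)=2; free=2−2=0
SNF(R) diag = [4, 8] → torsion [4, 8]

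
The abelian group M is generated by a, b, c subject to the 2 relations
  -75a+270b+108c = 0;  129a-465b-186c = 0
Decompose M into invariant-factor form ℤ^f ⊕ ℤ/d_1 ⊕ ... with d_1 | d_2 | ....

rank_ℚ(R)=2; free=3−2=1
SNF(R) diag = [3, 3] → torsion [3, 3]

Answer: M ≅ ℤ^1 ⊕ ℤ/3 ⊕ ℤ/3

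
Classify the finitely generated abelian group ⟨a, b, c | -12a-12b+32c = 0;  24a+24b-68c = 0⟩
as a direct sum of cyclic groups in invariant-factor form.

Answer: M ≅ ℤ^1 ⊕ ℤ/4 ⊕ ℤ/12

Derivation:
rank_ℚ(R)=2; free=3−2=1
SNF(R) diag = [4, 12] → torsion [4, 12]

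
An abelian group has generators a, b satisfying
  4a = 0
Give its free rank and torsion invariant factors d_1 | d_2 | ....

rank_ℚ(R)=1; free=2−1=1
SNF(R) diag = [4] → torsion [4]

Answer: M ≅ ℤ^1 ⊕ ℤ/4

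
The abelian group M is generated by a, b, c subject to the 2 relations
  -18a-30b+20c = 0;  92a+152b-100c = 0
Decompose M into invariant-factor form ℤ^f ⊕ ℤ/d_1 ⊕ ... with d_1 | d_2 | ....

Answer: M ≅ ℤ^1 ⊕ ℤ/2 ⊕ ℤ/4

Derivation:
rank_ℚ(R)=2; free=3−2=1
SNF(R) diag = [2, 4] → torsion [2, 4]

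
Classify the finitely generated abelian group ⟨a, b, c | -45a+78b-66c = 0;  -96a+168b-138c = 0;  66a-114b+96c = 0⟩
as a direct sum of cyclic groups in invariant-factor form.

rank_ℚ(R)=3; free=3−3=0
SNF(R) diag = [3, 6, 6] → torsion [3, 6, 6]

Answer: M ≅ ℤ/3 ⊕ ℤ/6 ⊕ ℤ/6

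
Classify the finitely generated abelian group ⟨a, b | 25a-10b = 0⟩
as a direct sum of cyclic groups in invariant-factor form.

rank_ℚ(R)=1; free=2−1=1
SNF(R) diag = [5] → torsion [5]

Answer: M ≅ ℤ^1 ⊕ ℤ/5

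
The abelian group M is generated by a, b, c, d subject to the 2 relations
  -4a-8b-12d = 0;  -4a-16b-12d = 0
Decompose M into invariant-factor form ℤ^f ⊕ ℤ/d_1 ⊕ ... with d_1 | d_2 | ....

rank_ℚ(R)=2; free=4−2=2
SNF(R) diag = [4, 8] → torsion [4, 8]

Answer: M ≅ ℤ^2 ⊕ ℤ/4 ⊕ ℤ/8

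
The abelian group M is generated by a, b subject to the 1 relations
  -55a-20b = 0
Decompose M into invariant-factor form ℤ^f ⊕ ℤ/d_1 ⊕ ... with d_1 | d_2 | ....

rank_ℚ(R)=1; free=2−1=1
SNF(R) diag = [5] → torsion [5]

Answer: M ≅ ℤ^1 ⊕ ℤ/5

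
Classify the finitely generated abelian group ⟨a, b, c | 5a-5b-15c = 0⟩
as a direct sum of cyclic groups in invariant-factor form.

rank_ℚ(R)=1; free=3−1=2
SNF(R) diag = [5] → torsion [5]

Answer: M ≅ ℤ^2 ⊕ ℤ/5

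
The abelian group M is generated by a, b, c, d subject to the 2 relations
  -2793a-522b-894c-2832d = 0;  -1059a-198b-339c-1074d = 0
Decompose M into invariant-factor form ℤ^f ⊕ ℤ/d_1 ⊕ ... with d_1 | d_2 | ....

rank_ℚ(R)=2; free=4−2=2
SNF(R) diag = [3, 9] → torsion [3, 9]

Answer: M ≅ ℤ^2 ⊕ ℤ/3 ⊕ ℤ/9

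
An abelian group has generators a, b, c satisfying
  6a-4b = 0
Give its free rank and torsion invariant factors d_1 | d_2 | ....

Answer: M ≅ ℤ^2 ⊕ ℤ/2

Derivation:
rank_ℚ(R)=1; free=3−1=2
SNF(R) diag = [2] → torsion [2]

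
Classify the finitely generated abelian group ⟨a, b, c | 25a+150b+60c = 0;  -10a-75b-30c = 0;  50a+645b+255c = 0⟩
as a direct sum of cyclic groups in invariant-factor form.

Answer: M ≅ ℤ/5 ⊕ ℤ/15 ⊕ ℤ/15

Derivation:
rank_ℚ(R)=3; free=3−3=0
SNF(R) diag = [5, 15, 15] → torsion [5, 15, 15]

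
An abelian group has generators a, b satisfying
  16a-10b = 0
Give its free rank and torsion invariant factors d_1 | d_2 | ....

rank_ℚ(R)=1; free=2−1=1
SNF(R) diag = [2] → torsion [2]

Answer: M ≅ ℤ^1 ⊕ ℤ/2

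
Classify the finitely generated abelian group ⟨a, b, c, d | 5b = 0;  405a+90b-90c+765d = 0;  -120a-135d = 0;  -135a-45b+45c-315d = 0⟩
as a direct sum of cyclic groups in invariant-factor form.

rank_ℚ(R)=4; free=4−4=0
SNF(R) diag = [5, 15, 45, 135] → torsion [5, 15, 45, 135]

Answer: M ≅ ℤ/5 ⊕ ℤ/15 ⊕ ℤ/45 ⊕ ℤ/135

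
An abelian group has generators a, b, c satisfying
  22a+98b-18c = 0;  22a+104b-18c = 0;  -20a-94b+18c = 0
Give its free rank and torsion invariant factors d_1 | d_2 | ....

Answer: M ≅ ℤ/2 ⊕ ℤ/6 ⊕ ℤ/18

Derivation:
rank_ℚ(R)=3; free=3−3=0
SNF(R) diag = [2, 6, 18] → torsion [2, 6, 18]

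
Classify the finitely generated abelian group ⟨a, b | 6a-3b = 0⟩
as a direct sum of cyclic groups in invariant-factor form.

rank_ℚ(R)=1; free=2−1=1
SNF(R) diag = [3] → torsion [3]

Answer: M ≅ ℤ^1 ⊕ ℤ/3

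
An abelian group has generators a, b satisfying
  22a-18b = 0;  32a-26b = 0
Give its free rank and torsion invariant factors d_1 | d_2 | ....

Answer: M ≅ ℤ/2 ⊕ ℤ/2

Derivation:
rank_ℚ(R)=2; free=2−2=0
SNF(R) diag = [2, 2] → torsion [2, 2]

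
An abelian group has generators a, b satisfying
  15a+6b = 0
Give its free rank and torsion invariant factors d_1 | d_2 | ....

Answer: M ≅ ℤ^1 ⊕ ℤ/3

Derivation:
rank_ℚ(R)=1; free=2−1=1
SNF(R) diag = [3] → torsion [3]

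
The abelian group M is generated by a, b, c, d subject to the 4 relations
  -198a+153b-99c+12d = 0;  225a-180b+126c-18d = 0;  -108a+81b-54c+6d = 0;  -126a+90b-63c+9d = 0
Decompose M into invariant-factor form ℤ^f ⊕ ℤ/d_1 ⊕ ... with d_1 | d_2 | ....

Answer: M ≅ ℤ/3 ⊕ ℤ/9 ⊕ ℤ/27 ⊕ ℤ/27

Derivation:
rank_ℚ(R)=4; free=4−4=0
SNF(R) diag = [3, 9, 27, 27] → torsion [3, 9, 27, 27]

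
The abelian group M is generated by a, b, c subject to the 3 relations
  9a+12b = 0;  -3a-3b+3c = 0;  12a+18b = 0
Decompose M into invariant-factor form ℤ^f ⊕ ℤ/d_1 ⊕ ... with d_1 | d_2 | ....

rank_ℚ(R)=3; free=3−3=0
SNF(R) diag = [3, 3, 6] → torsion [3, 3, 6]

Answer: M ≅ ℤ/3 ⊕ ℤ/3 ⊕ ℤ/6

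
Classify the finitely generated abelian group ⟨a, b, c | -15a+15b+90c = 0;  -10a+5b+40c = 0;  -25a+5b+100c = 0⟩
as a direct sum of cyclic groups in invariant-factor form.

rank_ℚ(R)=3; free=3−3=0
SNF(R) diag = [5, 15, 30] → torsion [5, 15, 30]

Answer: M ≅ ℤ/5 ⊕ ℤ/15 ⊕ ℤ/30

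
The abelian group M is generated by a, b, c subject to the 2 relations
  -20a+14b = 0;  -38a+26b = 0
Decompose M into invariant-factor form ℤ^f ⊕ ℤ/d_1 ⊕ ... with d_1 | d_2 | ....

rank_ℚ(R)=2; free=3−2=1
SNF(R) diag = [2, 6] → torsion [2, 6]

Answer: M ≅ ℤ^1 ⊕ ℤ/2 ⊕ ℤ/6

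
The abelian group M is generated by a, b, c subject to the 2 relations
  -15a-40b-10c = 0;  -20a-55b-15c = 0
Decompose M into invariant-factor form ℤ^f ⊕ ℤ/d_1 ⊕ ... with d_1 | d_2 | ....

Answer: M ≅ ℤ^1 ⊕ ℤ/5 ⊕ ℤ/5

Derivation:
rank_ℚ(R)=2; free=3−2=1
SNF(R) diag = [5, 5] → torsion [5, 5]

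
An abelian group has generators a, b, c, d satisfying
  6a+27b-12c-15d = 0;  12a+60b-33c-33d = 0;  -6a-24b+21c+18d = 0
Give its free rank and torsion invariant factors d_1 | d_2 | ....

Answer: M ≅ ℤ^1 ⊕ ℤ/3 ⊕ ℤ/3 ⊕ ℤ/9

Derivation:
rank_ℚ(R)=3; free=4−3=1
SNF(R) diag = [3, 3, 9] → torsion [3, 3, 9]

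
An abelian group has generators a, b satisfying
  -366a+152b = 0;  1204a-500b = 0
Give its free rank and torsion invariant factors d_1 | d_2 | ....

Answer: M ≅ ℤ/2 ⊕ ℤ/4

Derivation:
rank_ℚ(R)=2; free=2−2=0
SNF(R) diag = [2, 4] → torsion [2, 4]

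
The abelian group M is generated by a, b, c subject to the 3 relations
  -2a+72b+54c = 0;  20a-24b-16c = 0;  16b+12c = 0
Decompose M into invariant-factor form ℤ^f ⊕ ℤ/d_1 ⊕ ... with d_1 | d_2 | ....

rank_ℚ(R)=3; free=3−3=0
SNF(R) diag = [2, 4, 8] → torsion [2, 4, 8]

Answer: M ≅ ℤ/2 ⊕ ℤ/4 ⊕ ℤ/8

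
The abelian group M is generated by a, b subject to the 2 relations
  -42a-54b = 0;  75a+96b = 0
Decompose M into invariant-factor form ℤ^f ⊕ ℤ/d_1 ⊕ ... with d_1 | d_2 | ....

Answer: M ≅ ℤ/3 ⊕ ℤ/6

Derivation:
rank_ℚ(R)=2; free=2−2=0
SNF(R) diag = [3, 6] → torsion [3, 6]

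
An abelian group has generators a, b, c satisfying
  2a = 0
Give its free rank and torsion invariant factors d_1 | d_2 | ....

Answer: M ≅ ℤ^2 ⊕ ℤ/2

Derivation:
rank_ℚ(R)=1; free=3−1=2
SNF(R) diag = [2] → torsion [2]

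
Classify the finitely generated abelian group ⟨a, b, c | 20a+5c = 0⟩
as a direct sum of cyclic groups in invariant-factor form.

rank_ℚ(R)=1; free=3−1=2
SNF(R) diag = [5] → torsion [5]

Answer: M ≅ ℤ^2 ⊕ ℤ/5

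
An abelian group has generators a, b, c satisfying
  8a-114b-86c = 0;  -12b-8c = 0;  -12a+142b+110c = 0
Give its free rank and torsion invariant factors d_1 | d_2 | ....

rank_ℚ(R)=3; free=3−3=0
SNF(R) diag = [2, 4, 4] → torsion [2, 4, 4]

Answer: M ≅ ℤ/2 ⊕ ℤ/4 ⊕ ℤ/4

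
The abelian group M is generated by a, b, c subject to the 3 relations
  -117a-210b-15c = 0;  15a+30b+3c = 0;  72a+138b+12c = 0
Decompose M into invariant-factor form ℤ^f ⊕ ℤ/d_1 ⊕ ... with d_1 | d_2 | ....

rank_ℚ(R)=3; free=3−3=0
SNF(R) diag = [3, 6, 6] → torsion [3, 6, 6]

Answer: M ≅ ℤ/3 ⊕ ℤ/6 ⊕ ℤ/6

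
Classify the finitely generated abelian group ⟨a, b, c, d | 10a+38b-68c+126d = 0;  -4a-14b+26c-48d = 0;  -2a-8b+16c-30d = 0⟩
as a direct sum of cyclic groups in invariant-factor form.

rank_ℚ(R)=3; free=4−3=1
SNF(R) diag = [2, 2, 6] → torsion [2, 2, 6]

Answer: M ≅ ℤ^1 ⊕ ℤ/2 ⊕ ℤ/2 ⊕ ℤ/6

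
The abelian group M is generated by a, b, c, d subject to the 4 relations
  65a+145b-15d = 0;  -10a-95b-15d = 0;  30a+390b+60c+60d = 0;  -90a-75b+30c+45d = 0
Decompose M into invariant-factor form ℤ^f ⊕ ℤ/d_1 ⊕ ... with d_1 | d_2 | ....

Answer: M ≅ ℤ/5 ⊕ ℤ/15 ⊕ ℤ/30 ⊕ ℤ/90

Derivation:
rank_ℚ(R)=4; free=4−4=0
SNF(R) diag = [5, 15, 30, 90] → torsion [5, 15, 30, 90]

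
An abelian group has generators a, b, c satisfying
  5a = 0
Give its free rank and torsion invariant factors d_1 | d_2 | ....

rank_ℚ(R)=1; free=3−1=2
SNF(R) diag = [5] → torsion [5]

Answer: M ≅ ℤ^2 ⊕ ℤ/5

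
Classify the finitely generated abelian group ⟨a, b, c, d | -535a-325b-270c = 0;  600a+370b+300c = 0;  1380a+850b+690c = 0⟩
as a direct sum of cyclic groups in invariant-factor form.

rank_ℚ(R)=3; free=4−3=1
SNF(R) diag = [5, 10, 30] → torsion [5, 10, 30]

Answer: M ≅ ℤ^1 ⊕ ℤ/5 ⊕ ℤ/10 ⊕ ℤ/30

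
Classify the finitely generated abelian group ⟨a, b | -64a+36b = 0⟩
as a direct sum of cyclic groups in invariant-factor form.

rank_ℚ(R)=1; free=2−1=1
SNF(R) diag = [4] → torsion [4]

Answer: M ≅ ℤ^1 ⊕ ℤ/4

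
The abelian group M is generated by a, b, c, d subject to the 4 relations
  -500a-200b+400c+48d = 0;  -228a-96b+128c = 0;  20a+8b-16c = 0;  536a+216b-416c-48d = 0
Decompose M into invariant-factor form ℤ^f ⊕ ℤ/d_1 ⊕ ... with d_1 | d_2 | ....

rank_ℚ(R)=4; free=4−4=0
SNF(R) diag = [4, 8, 16, 48] → torsion [4, 8, 16, 48]

Answer: M ≅ ℤ/4 ⊕ ℤ/8 ⊕ ℤ/16 ⊕ ℤ/48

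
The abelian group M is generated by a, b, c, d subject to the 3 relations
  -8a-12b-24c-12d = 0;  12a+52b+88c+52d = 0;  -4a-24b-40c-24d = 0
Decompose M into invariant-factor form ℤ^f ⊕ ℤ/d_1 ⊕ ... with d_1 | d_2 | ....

rank_ℚ(R)=3; free=4−3=1
SNF(R) diag = [4, 4, 8] → torsion [4, 4, 8]

Answer: M ≅ ℤ^1 ⊕ ℤ/4 ⊕ ℤ/4 ⊕ ℤ/8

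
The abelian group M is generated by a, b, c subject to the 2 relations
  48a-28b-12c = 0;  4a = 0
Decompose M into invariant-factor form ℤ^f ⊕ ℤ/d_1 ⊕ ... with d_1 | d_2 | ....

Answer: M ≅ ℤ^1 ⊕ ℤ/4 ⊕ ℤ/4

Derivation:
rank_ℚ(R)=2; free=3−2=1
SNF(R) diag = [4, 4] → torsion [4, 4]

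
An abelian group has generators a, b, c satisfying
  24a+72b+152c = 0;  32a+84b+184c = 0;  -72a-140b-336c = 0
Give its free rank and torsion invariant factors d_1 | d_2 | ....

rank_ℚ(R)=3; free=3−3=0
SNF(R) diag = [4, 8, 16] → torsion [4, 8, 16]

Answer: M ≅ ℤ/4 ⊕ ℤ/8 ⊕ ℤ/16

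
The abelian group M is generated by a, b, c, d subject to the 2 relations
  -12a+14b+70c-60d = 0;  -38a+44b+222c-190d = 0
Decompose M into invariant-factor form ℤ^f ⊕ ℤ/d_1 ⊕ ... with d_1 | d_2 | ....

rank_ℚ(R)=2; free=4−2=2
SNF(R) diag = [2, 2] → torsion [2, 2]

Answer: M ≅ ℤ^2 ⊕ ℤ/2 ⊕ ℤ/2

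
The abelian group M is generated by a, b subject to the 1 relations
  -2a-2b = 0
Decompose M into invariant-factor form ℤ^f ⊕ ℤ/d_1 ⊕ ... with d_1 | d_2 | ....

rank_ℚ(R)=1; free=2−1=1
SNF(R) diag = [2] → torsion [2]

Answer: M ≅ ℤ^1 ⊕ ℤ/2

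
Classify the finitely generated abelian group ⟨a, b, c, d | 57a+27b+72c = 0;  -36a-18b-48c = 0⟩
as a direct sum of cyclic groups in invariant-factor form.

Answer: M ≅ ℤ^2 ⊕ ℤ/3 ⊕ ℤ/6

Derivation:
rank_ℚ(R)=2; free=4−2=2
SNF(R) diag = [3, 6] → torsion [3, 6]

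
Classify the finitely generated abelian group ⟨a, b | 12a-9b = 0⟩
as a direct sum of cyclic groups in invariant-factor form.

Answer: M ≅ ℤ^1 ⊕ ℤ/3

Derivation:
rank_ℚ(R)=1; free=2−1=1
SNF(R) diag = [3] → torsion [3]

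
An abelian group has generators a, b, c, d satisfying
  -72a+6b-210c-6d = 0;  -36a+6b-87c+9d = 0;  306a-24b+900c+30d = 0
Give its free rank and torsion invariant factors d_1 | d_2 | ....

Answer: M ≅ ℤ^1 ⊕ ℤ/3 ⊕ ℤ/6 ⊕ ℤ/18

Derivation:
rank_ℚ(R)=3; free=4−3=1
SNF(R) diag = [3, 6, 18] → torsion [3, 6, 18]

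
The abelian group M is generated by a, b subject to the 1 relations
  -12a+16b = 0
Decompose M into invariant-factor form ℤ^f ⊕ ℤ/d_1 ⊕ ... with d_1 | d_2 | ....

Answer: M ≅ ℤ^1 ⊕ ℤ/4

Derivation:
rank_ℚ(R)=1; free=2−1=1
SNF(R) diag = [4] → torsion [4]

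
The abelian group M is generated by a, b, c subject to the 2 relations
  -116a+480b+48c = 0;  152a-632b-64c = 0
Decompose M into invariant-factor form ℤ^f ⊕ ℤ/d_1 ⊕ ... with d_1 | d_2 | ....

Answer: M ≅ ℤ^1 ⊕ ℤ/4 ⊕ ℤ/8

Derivation:
rank_ℚ(R)=2; free=3−2=1
SNF(R) diag = [4, 8] → torsion [4, 8]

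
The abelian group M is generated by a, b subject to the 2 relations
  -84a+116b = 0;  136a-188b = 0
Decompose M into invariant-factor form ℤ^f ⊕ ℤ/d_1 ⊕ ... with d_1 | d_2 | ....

rank_ℚ(R)=2; free=2−2=0
SNF(R) diag = [4, 4] → torsion [4, 4]

Answer: M ≅ ℤ/4 ⊕ ℤ/4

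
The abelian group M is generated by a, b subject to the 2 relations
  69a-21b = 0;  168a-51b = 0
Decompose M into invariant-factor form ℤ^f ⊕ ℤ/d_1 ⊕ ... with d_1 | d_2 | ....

rank_ℚ(R)=2; free=2−2=0
SNF(R) diag = [3, 3] → torsion [3, 3]

Answer: M ≅ ℤ/3 ⊕ ℤ/3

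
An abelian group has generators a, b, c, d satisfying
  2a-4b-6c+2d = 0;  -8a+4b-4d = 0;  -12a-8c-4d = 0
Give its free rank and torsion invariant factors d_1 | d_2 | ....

Answer: M ≅ ℤ^1 ⊕ ℤ/2 ⊕ ℤ/4 ⊕ ℤ/4

Derivation:
rank_ℚ(R)=3; free=4−3=1
SNF(R) diag = [2, 4, 4] → torsion [2, 4, 4]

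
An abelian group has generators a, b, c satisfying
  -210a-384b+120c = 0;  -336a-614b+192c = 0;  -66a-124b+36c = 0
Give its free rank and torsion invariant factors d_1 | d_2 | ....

rank_ℚ(R)=3; free=3−3=0
SNF(R) diag = [2, 6, 12] → torsion [2, 6, 12]

Answer: M ≅ ℤ/2 ⊕ ℤ/6 ⊕ ℤ/12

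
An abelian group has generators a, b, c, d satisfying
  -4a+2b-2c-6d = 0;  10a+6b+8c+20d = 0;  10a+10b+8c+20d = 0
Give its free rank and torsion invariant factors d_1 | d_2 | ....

Answer: M ≅ ℤ^1 ⊕ ℤ/2 ⊕ ℤ/2 ⊕ ℤ/4

Derivation:
rank_ℚ(R)=3; free=4−3=1
SNF(R) diag = [2, 2, 4] → torsion [2, 2, 4]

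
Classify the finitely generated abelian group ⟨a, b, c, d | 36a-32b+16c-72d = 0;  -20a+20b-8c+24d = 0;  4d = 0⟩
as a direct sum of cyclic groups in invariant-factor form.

rank_ℚ(R)=3; free=4−3=1
SNF(R) diag = [4, 4, 4] → torsion [4, 4, 4]

Answer: M ≅ ℤ^1 ⊕ ℤ/4 ⊕ ℤ/4 ⊕ ℤ/4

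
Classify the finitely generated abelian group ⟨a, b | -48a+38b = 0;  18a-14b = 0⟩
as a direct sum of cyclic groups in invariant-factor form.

rank_ℚ(R)=2; free=2−2=0
SNF(R) diag = [2, 6] → torsion [2, 6]

Answer: M ≅ ℤ/2 ⊕ ℤ/6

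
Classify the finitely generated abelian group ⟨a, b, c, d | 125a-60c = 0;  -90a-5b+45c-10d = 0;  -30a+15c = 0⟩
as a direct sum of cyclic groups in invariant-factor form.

Answer: M ≅ ℤ^1 ⊕ ℤ/5 ⊕ ℤ/5 ⊕ ℤ/15

Derivation:
rank_ℚ(R)=3; free=4−3=1
SNF(R) diag = [5, 5, 15] → torsion [5, 5, 15]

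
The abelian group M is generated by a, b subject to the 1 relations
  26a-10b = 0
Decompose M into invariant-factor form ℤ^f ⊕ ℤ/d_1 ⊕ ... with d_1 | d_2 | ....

rank_ℚ(R)=1; free=2−1=1
SNF(R) diag = [2] → torsion [2]

Answer: M ≅ ℤ^1 ⊕ ℤ/2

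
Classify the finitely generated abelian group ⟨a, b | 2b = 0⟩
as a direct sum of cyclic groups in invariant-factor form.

rank_ℚ(R)=1; free=2−1=1
SNF(R) diag = [2] → torsion [2]

Answer: M ≅ ℤ^1 ⊕ ℤ/2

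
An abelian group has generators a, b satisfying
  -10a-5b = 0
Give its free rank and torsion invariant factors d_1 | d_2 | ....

rank_ℚ(R)=1; free=2−1=1
SNF(R) diag = [5] → torsion [5]

Answer: M ≅ ℤ^1 ⊕ ℤ/5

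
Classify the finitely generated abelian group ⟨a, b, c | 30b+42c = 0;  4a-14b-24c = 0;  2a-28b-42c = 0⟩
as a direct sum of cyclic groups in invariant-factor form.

rank_ℚ(R)=3; free=3−3=0
SNF(R) diag = [2, 6, 6] → torsion [2, 6, 6]

Answer: M ≅ ℤ/2 ⊕ ℤ/6 ⊕ ℤ/6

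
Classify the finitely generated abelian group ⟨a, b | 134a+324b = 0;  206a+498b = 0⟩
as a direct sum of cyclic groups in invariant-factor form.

rank_ℚ(R)=2; free=2−2=0
SNF(R) diag = [2, 6] → torsion [2, 6]

Answer: M ≅ ℤ/2 ⊕ ℤ/6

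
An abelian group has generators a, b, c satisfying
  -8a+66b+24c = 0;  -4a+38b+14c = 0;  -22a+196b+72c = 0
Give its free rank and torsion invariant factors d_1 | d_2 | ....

Answer: M ≅ ℤ/2 ⊕ ℤ/2 ⊕ ℤ/2

Derivation:
rank_ℚ(R)=3; free=3−3=0
SNF(R) diag = [2, 2, 2] → torsion [2, 2, 2]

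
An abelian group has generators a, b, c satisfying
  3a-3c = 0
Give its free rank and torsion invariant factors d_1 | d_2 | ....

rank_ℚ(R)=1; free=3−1=2
SNF(R) diag = [3] → torsion [3]

Answer: M ≅ ℤ^2 ⊕ ℤ/3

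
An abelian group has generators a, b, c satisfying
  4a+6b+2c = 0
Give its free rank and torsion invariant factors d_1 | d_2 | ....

Answer: M ≅ ℤ^2 ⊕ ℤ/2

Derivation:
rank_ℚ(R)=1; free=3−1=2
SNF(R) diag = [2] → torsion [2]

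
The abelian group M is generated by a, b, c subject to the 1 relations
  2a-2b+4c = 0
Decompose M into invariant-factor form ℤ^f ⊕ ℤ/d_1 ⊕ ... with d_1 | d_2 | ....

rank_ℚ(R)=1; free=3−1=2
SNF(R) diag = [2] → torsion [2]

Answer: M ≅ ℤ^2 ⊕ ℤ/2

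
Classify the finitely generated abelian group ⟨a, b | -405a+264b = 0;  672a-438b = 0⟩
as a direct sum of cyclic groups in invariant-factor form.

Answer: M ≅ ℤ/3 ⊕ ℤ/6

Derivation:
rank_ℚ(R)=2; free=2−2=0
SNF(R) diag = [3, 6] → torsion [3, 6]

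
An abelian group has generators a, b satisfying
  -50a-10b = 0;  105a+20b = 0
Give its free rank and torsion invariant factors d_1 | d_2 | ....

Answer: M ≅ ℤ/5 ⊕ ℤ/10

Derivation:
rank_ℚ(R)=2; free=2−2=0
SNF(R) diag = [5, 10] → torsion [5, 10]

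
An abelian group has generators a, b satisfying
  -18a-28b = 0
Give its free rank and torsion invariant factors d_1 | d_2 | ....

rank_ℚ(R)=1; free=2−1=1
SNF(R) diag = [2] → torsion [2]

Answer: M ≅ ℤ^1 ⊕ ℤ/2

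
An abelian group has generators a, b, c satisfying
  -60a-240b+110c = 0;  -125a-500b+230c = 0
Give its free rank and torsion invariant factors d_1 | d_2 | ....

Answer: M ≅ ℤ^1 ⊕ ℤ/5 ⊕ ℤ/10

Derivation:
rank_ℚ(R)=2; free=3−2=1
SNF(R) diag = [5, 10] → torsion [5, 10]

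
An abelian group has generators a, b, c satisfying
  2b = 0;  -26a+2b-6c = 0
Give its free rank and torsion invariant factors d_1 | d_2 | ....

rank_ℚ(R)=2; free=3−2=1
SNF(R) diag = [2, 2] → torsion [2, 2]

Answer: M ≅ ℤ^1 ⊕ ℤ/2 ⊕ ℤ/2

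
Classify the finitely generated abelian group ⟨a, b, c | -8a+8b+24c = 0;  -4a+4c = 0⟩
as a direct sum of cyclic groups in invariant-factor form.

rank_ℚ(R)=2; free=3−2=1
SNF(R) diag = [4, 8] → torsion [4, 8]

Answer: M ≅ ℤ^1 ⊕ ℤ/4 ⊕ ℤ/8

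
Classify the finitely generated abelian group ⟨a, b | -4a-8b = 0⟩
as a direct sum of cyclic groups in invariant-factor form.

Answer: M ≅ ℤ^1 ⊕ ℤ/4

Derivation:
rank_ℚ(R)=1; free=2−1=1
SNF(R) diag = [4] → torsion [4]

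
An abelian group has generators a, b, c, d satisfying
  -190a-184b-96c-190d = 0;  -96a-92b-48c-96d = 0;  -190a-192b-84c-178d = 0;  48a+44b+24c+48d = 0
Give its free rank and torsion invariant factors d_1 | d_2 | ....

Answer: M ≅ ℤ/2 ⊕ ℤ/4 ⊕ ℤ/12 ⊕ ℤ/24

Derivation:
rank_ℚ(R)=4; free=4−4=0
SNF(R) diag = [2, 4, 12, 24] → torsion [2, 4, 12, 24]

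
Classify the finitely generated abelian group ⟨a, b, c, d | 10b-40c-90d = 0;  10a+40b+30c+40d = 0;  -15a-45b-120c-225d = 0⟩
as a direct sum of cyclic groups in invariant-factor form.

Answer: M ≅ ℤ^1 ⊕ ℤ/5 ⊕ ℤ/10 ⊕ ℤ/30

Derivation:
rank_ℚ(R)=3; free=4−3=1
SNF(R) diag = [5, 10, 30] → torsion [5, 10, 30]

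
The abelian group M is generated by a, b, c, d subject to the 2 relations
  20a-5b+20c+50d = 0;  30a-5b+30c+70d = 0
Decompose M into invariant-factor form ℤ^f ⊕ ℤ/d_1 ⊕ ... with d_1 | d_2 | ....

rank_ℚ(R)=2; free=4−2=2
SNF(R) diag = [5, 10] → torsion [5, 10]

Answer: M ≅ ℤ^2 ⊕ ℤ/5 ⊕ ℤ/10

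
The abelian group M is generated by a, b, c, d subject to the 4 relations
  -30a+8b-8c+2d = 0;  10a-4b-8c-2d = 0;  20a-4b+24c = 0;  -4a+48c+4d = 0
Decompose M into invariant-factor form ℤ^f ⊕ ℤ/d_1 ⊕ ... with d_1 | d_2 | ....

Answer: M ≅ ℤ/2 ⊕ ℤ/4 ⊕ ℤ/8 ⊕ ℤ/24

Derivation:
rank_ℚ(R)=4; free=4−4=0
SNF(R) diag = [2, 4, 8, 24] → torsion [2, 4, 8, 24]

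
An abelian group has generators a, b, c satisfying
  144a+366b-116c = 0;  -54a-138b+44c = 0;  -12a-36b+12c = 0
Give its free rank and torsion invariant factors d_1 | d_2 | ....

rank_ℚ(R)=3; free=3−3=0
SNF(R) diag = [2, 6, 12] → torsion [2, 6, 12]

Answer: M ≅ ℤ/2 ⊕ ℤ/6 ⊕ ℤ/12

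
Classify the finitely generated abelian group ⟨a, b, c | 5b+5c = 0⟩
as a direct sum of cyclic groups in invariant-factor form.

rank_ℚ(R)=1; free=3−1=2
SNF(R) diag = [5] → torsion [5]

Answer: M ≅ ℤ^2 ⊕ ℤ/5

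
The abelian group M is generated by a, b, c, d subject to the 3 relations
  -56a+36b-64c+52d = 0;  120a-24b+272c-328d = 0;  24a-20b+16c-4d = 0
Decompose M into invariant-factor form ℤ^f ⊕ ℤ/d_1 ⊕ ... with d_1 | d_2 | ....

Answer: M ≅ ℤ^1 ⊕ ℤ/4 ⊕ ℤ/8 ⊕ ℤ/16

Derivation:
rank_ℚ(R)=3; free=4−3=1
SNF(R) diag = [4, 8, 16] → torsion [4, 8, 16]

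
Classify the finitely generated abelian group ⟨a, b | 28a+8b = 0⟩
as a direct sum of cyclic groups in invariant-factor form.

Answer: M ≅ ℤ^1 ⊕ ℤ/4

Derivation:
rank_ℚ(R)=1; free=2−1=1
SNF(R) diag = [4] → torsion [4]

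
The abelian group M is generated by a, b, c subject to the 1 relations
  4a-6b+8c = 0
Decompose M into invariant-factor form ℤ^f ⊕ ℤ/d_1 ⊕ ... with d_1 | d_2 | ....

rank_ℚ(R)=1; free=3−1=2
SNF(R) diag = [2] → torsion [2]

Answer: M ≅ ℤ^2 ⊕ ℤ/2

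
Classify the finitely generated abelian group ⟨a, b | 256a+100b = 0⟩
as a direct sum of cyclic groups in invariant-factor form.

Answer: M ≅ ℤ^1 ⊕ ℤ/4

Derivation:
rank_ℚ(R)=1; free=2−1=1
SNF(R) diag = [4] → torsion [4]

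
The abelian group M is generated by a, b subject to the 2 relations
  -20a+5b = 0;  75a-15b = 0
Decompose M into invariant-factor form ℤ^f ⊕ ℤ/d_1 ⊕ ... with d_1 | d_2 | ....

Answer: M ≅ ℤ/5 ⊕ ℤ/15

Derivation:
rank_ℚ(R)=2; free=2−2=0
SNF(R) diag = [5, 15] → torsion [5, 15]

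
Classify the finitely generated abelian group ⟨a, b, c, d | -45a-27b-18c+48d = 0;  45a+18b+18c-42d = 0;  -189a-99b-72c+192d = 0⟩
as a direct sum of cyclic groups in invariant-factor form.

rank_ℚ(R)=3; free=4−3=1
SNF(R) diag = [3, 9, 18] → torsion [3, 9, 18]

Answer: M ≅ ℤ^1 ⊕ ℤ/3 ⊕ ℤ/9 ⊕ ℤ/18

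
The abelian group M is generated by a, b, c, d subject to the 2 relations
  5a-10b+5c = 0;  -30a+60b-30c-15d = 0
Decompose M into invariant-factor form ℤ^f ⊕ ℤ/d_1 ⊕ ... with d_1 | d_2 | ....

Answer: M ≅ ℤ^2 ⊕ ℤ/5 ⊕ ℤ/15

Derivation:
rank_ℚ(R)=2; free=4−2=2
SNF(R) diag = [5, 15] → torsion [5, 15]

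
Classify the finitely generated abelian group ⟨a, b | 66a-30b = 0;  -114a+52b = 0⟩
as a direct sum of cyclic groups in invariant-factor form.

rank_ℚ(R)=2; free=2−2=0
SNF(R) diag = [2, 6] → torsion [2, 6]

Answer: M ≅ ℤ/2 ⊕ ℤ/6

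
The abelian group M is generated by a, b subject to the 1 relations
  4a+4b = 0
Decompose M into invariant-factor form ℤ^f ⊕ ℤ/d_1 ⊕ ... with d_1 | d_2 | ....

Answer: M ≅ ℤ^1 ⊕ ℤ/4

Derivation:
rank_ℚ(R)=1; free=2−1=1
SNF(R) diag = [4] → torsion [4]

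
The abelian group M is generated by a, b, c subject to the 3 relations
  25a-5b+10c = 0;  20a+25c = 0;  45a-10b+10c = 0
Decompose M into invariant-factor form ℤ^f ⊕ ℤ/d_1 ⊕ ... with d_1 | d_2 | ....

Answer: M ≅ ℤ/5 ⊕ ℤ/5 ⊕ ℤ/15

Derivation:
rank_ℚ(R)=3; free=3−3=0
SNF(R) diag = [5, 5, 15] → torsion [5, 5, 15]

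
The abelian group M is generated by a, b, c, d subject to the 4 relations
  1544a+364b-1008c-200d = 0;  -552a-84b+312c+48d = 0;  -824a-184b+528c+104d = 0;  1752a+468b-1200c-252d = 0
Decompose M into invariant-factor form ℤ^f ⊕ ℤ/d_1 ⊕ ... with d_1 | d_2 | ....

rank_ℚ(R)=4; free=4−4=0
SNF(R) diag = [4, 12, 24, 72] → torsion [4, 12, 24, 72]

Answer: M ≅ ℤ/4 ⊕ ℤ/12 ⊕ ℤ/24 ⊕ ℤ/72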